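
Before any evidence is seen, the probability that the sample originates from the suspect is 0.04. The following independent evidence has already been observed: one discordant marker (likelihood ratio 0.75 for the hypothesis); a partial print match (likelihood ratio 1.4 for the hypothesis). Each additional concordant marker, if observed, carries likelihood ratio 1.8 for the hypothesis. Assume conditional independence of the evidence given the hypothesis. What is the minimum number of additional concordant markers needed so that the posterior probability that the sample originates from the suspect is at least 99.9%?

18

Prior odds = 0.04/0.96 = 1/24.
Combined Bayes factor of the evidence already in hand = 0.75 × 1.4 = 1.05.
Odds after that evidence = (1/24) × 1.05 = 0.04375.
Target odds = 0.999/0.001 = 999.
Need 1.8ⁿ ≥ 999 ÷ 0.04375 = 159840/7.
1.8¹⁷ ≈21859.1 falls short of 159840/7 but 1.8¹⁸ ≈39346.4 reaches it, so n = 18.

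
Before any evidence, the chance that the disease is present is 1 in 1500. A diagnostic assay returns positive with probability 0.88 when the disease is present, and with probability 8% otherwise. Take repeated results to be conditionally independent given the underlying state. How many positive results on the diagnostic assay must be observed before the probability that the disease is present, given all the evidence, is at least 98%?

5

Prior odds: (1/1500) ÷ (1499/1500) = 1/1499.
Likelihood ratio of a positive result = 0.88/0.08 = 11.
Target odds: 0.98 ÷ 0.02 = 49.
Need (1/1499) × 11ⁿ ≥ 49, i.e. 11ⁿ ≥ 73451.
11⁴ = 14641 falls short of 73451 but 11⁵ = 161051 reaches it, so n = 5.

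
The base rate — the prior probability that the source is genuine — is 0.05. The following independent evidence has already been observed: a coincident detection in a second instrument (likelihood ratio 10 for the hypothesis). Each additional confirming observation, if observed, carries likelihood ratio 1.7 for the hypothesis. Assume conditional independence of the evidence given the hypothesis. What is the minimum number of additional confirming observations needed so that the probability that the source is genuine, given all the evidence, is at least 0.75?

Prior odds = 0.05/0.95 = 1/19.
Bayes factor of the evidence already in hand = 10.
Odds after that evidence = (1/19) × 10 = 10/19.
Target odds = 0.75/0.25 = 3.
Need 1.7ⁿ ≥ 3 ÷ (10/19) = 5.7.
1.7³ = 4.913 falls short of 5.7 but 1.7⁴ = 8.3521 reaches it, so n = 4.

4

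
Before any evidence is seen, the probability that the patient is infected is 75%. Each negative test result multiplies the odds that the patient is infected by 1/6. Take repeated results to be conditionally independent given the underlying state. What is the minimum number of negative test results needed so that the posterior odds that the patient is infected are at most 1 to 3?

2

Prior odds = 0.75/0.25 = 3.
Likelihood ratio per negative test result = 1/6.
Target odds = 1/3.
Need 3 × (1/6)ⁿ ≤ 1/3, i.e. (1/6)ⁿ ≤ 1/9.
(1/6)¹ = 1/6 is still above 1/9 but (1/6)² = 1/36 is at or below it, so n = 2.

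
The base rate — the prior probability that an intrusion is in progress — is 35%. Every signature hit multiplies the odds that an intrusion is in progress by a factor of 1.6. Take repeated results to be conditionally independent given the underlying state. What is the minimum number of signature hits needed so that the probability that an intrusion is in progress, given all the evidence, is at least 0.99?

12

Prior odds = 0.35/0.65 = 7/13.
Likelihood ratio per signature hit = 1.6.
Target odds: 0.99 ÷ 0.01 = 99.
Need (7/13) × 1.6ⁿ ≥ 99, i.e. 1.6ⁿ ≥ 1287/7.
1.6¹¹ ≈175.922 falls short of 1287/7 but 1.6¹² ≈281.475 reaches it, so n = 12.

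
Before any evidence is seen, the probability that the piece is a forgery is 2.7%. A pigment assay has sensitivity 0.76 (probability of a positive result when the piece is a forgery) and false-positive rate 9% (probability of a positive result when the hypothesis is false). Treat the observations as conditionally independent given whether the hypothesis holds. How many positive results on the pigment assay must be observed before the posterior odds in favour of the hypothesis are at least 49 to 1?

4

Prior odds: 0.027 ÷ 0.973 = 27/973.
Likelihood ratio of a positive result = 0.76/0.09 = 76/9.
Target odds = 49.
Need (27/973) × (76/9)ⁿ ≥ 49, i.e. (76/9)ⁿ ≥ 47677/27.
(76/9)³ = 438976/729 falls short of 47677/27 but (76/9)⁴ = 33362176/6561 reaches it, so n = 4.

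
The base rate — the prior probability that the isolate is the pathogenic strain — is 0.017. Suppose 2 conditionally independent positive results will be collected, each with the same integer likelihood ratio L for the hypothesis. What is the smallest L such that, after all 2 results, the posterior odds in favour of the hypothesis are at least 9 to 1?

Prior odds = 0.017/0.983 = 17/983.
Target odds = 9.
Need L² ≥ 9 ÷ (17/983) = 8847/17.
22² = 484 < 8847/17 ≤ 529 = 23², so L = 23.

23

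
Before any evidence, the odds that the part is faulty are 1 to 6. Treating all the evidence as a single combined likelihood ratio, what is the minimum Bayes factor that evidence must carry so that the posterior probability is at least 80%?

24

Prior odds = 1/6.
Target odds = 0.8/0.2 = 4.
Required Bayes factor = 4 ÷ (1/6) = 24.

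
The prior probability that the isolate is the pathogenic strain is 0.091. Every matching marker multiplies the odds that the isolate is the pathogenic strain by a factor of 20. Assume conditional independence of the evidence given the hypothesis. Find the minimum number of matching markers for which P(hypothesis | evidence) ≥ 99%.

3

Prior odds: 0.091 ÷ 0.909 = 91/909.
Likelihood ratio per matching marker = 20.
Target odds: 0.99 ÷ 0.01 = 99.
Need (91/909) × 20ⁿ ≥ 99, i.e. 20ⁿ ≥ 89991/91.
20² = 400 falls short of 89991/91 but 20³ = 8000 reaches it, so n = 3.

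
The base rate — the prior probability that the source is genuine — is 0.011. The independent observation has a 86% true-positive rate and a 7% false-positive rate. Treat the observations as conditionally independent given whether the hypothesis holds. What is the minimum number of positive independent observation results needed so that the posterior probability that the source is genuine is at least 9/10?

3

Prior odds = 0.011/0.989 = 11/989.
Likelihood ratio of a positive result = 0.86/0.07 = 86/7.
Target odds: 0.9 ÷ 0.1 = 9.
Need (11/989) × (86/7)ⁿ ≥ 9, i.e. (86/7)ⁿ ≥ 8901/11.
(86/7)² = 7396/49 falls short of 8901/11 but (86/7)³ = 636056/343 reaches it, so n = 3.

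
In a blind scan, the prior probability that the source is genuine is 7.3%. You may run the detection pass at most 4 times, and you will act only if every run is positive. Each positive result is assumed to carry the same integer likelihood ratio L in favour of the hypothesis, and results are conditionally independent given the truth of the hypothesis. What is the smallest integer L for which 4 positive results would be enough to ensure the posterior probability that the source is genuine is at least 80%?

3

Prior odds = 0.073/0.927 = 73/927.
Target odds = 0.8/0.2 = 4.
Need L⁴ ≥ 4 ÷ (73/927) = 3708/73.
2⁴ = 16 < 3708/73 ≤ 81 = 3⁴, so L = 3.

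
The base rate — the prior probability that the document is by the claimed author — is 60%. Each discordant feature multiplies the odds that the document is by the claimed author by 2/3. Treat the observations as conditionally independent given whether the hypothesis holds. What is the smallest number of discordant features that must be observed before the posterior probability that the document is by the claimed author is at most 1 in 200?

15

Prior odds = 0.6/0.4 = 1.5.
Likelihood ratio per discordant feature = 2/3.
Target odds: 0.005 ÷ 0.995 = 1/199.
Require (2/3)ⁿ ≤ 1/199 ÷ 1.5 = 2/597.
(2/3)¹⁴ = 16384/4782969 is still above 2/597 but (2/3)¹⁵ = 32768/14348907 is at or below it, so n = 15.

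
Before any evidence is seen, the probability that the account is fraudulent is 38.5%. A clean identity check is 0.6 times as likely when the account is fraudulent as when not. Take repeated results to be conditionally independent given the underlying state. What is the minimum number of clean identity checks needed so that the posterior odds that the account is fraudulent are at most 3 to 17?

3

Prior odds: 0.385 ÷ 0.615 = 77/123.
Likelihood ratio per clean identity check = 0.6.
Target odds = 3/17.
Require 0.6ⁿ ≤ 3/17 ÷ (77/123) = 369/1309.
0.6² = 0.36 is still above 369/1309 but 0.6³ = 0.216 is at or below it, so n = 3.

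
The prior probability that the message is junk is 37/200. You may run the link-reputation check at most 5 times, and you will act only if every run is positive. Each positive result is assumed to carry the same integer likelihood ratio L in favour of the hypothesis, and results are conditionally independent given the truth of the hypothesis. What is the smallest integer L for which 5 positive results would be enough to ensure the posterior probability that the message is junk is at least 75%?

2

Prior odds = 0.185/0.815 = 37/163.
Target odds = 0.75/0.25 = 3.
Need L⁵ ≥ 3 ÷ (37/163) = 489/37.
1⁵ = 1 < 489/37 ≤ 32 = 2⁵, so L = 2.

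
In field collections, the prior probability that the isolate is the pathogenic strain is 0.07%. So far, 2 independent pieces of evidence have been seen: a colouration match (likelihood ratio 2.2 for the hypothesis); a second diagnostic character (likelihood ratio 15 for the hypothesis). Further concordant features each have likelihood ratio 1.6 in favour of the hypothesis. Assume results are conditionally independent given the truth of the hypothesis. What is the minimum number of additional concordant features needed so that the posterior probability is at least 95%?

Prior odds = 0.0007/0.9993 = 7/9993.
Combined Bayes factor of the evidence already in hand = 2.2 × 15 = 33.
Odds after that evidence = (7/9993) × 33 = 77/3331.
Target odds = 0.95/0.05 = 19.
Need 1.6ⁿ ≥ 19 ÷ (77/3331) = 63289/77.
1.6¹⁴ ≈720.576 falls short of 63289/77 but 1.6¹⁵ ≈1152.92 reaches it, so n = 15.

15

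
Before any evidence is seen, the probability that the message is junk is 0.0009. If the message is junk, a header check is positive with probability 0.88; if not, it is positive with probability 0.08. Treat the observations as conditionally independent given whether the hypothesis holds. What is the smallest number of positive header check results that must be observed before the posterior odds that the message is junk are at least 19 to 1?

Prior odds = 0.0009/0.9991 = 9/9991.
Likelihood ratio of a positive = 0.88/0.08 = 11.
Target odds = 19.
Require 11ⁿ ≥ 19 ÷ (9/9991) = 189829/9.
11⁴ = 14641 falls short of 189829/9 but 11⁵ = 161051 reaches it, so n = 5.

5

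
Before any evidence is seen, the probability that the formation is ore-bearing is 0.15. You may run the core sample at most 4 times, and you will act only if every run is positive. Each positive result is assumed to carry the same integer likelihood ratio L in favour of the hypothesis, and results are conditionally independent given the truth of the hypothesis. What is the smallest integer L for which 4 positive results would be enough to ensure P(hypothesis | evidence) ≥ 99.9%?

9

Prior odds = 0.15/0.85 = 3/17.
Target odds = 0.999/0.001 = 999.
Need L⁴ ≥ 999 ÷ (3/17) = 5661.
8⁴ = 4096 < 5661 ≤ 6561 = 9⁴, so L = 9.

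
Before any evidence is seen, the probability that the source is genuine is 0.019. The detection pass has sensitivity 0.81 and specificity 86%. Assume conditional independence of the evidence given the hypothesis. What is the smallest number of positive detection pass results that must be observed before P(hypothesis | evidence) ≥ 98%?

5

Prior odds: 0.019 ÷ 0.981 = 19/981.
False-positive rate = 1 − 0.86 = 0.14; likelihood ratio of a positive = 0.81/0.14 = 81/14.
Target posterior odds = 0.98/0.02 = 49.
Require (81/14)ⁿ ≥ 49 ÷ (19/981) = 48069/19.
(81/14)⁴ = 43046721/38416 falls short of 48069/19 but (81/14)⁵ ≈6483.13 reaches it, so n = 5.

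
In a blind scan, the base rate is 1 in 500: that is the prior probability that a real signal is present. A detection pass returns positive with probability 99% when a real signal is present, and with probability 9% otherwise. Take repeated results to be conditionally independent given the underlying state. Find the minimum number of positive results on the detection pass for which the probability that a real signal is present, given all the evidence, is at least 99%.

Prior odds: 0.002 ÷ 0.998 = 1/499.
Likelihood ratio of a positive result = 0.99/0.09 = 11.
Target posterior odds = 0.99/0.01 = 99.
Need (1/499) × 11ⁿ ≥ 99, i.e. 11ⁿ ≥ 49401.
11⁴ = 14641 falls short of 49401 but 11⁵ = 161051 reaches it, so n = 5.

5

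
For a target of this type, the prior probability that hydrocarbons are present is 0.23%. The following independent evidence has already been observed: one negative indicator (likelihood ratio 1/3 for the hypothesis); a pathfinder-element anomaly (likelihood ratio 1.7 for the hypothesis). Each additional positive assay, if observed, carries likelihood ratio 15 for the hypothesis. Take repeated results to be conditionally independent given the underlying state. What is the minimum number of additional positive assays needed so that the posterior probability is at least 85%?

Prior odds = 0.0023/0.9977 = 23/9977.
Combined Bayes factor of the evidence already in hand = (1/3) × 1.7 = 17/30.
Odds after that evidence = (23/9977) × 17/30 = 391/299310.
Target odds = 0.85/0.15 = 17/3.
Need 15ⁿ ≥ 17/3 ÷ (391/299310) = 99770/23.
15³ = 3375 falls short of 99770/23 but 15⁴ = 50625 reaches it, so n = 4.

4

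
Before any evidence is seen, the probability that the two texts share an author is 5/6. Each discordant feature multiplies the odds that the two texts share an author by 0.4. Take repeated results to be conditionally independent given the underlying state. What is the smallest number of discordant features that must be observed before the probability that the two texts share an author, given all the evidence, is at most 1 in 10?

Prior odds: (5/6) ÷ (1/6) = 5.
Likelihood ratio per discordant feature = 0.4.
Target posterior odds = 0.1/0.9 = 1/9.
Need 5 × 0.4ⁿ ≤ 1/9, i.e. 0.4ⁿ ≤ 1/45.
0.4⁴ = 0.0256 is still above 1/45 but 0.4⁵ = 0.01024 is at or below it, so n = 5.

5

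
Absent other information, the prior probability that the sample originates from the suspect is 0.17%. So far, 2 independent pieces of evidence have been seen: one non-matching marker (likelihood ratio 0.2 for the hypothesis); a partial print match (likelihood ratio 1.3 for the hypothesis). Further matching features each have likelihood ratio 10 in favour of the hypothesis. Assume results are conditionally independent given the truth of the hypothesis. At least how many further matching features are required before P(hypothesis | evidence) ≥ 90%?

5

Prior odds = 0.0017/0.9983 = 17/9983.
Combined Bayes factor of the evidence already in hand = 0.2 × 1.3 = 0.26.
Odds after that evidence = (17/9983) × 0.26 = 221/499150.
Target odds = 0.9/0.1 = 9.
Need 10ⁿ ≥ 9 ÷ (221/499150) = 4492350/221.
10⁴ = 10000 falls short of 4492350/221 but 10⁵ = 100000 reaches it, so n = 5.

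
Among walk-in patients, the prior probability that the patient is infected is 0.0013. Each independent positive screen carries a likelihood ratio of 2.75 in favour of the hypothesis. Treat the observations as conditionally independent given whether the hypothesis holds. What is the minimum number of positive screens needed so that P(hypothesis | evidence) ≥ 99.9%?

14

Prior odds: 0.0013 ÷ 0.9987 = 13/9987.
Likelihood ratio per positive screen = 2.75.
Target odds: 0.999 ÷ 0.001 = 999.
Require 2.75ⁿ ≥ 999 ÷ (13/9987) = 9977013/13.
2.75¹³ ≈514428 falls short of 9977013/13 but 2.75¹⁴ ≈1.41468e+06 reaches it, so n = 14.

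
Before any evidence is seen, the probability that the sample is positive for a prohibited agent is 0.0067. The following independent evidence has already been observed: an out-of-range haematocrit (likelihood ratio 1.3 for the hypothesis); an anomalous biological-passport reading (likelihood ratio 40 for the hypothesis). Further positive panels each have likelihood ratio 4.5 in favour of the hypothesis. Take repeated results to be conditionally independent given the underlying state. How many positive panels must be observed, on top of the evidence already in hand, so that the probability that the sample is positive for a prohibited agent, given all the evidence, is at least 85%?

Prior odds = 0.0067/0.9933 = 67/9933.
Combined Bayes factor of the evidence already in hand = 1.3 × 40 = 52.
Odds after that evidence = (67/9933) × 52 = 3484/9933.
Target odds = 0.85/0.15 = 17/3.
Need 4.5ⁿ ≥ 17/3 ÷ (3484/9933) = 56287/3484.
4.5¹ = 4.5 falls short of 56287/3484 but 4.5² = 20.25 reaches it, so n = 2.

2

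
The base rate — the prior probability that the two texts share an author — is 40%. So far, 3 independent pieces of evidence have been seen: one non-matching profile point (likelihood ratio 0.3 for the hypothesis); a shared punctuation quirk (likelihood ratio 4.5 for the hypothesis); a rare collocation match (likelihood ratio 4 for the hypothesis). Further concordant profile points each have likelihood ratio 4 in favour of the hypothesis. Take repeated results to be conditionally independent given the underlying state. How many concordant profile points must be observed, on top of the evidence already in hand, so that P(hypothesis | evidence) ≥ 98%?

Prior odds = 0.4/0.6 = 2/3.
Combined Bayes factor of the evidence already in hand = 0.3 × 4.5 × 4 = 5.4.
Odds after that evidence = (2/3) × 5.4 = 3.6.
Target odds = 0.98/0.02 = 49.
Need 4ⁿ ≥ 49 ÷ 3.6 = 245/18.
4¹ = 4 falls short of 245/18 but 4² = 16 reaches it, so n = 2.

2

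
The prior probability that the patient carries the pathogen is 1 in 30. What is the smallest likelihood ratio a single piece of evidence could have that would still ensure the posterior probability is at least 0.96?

Prior odds = (1/30)/(29/30) = 1/29.
Target odds = 0.96/0.04 = 24.
Required Bayes factor = 24 ÷ (1/29) = 696.

696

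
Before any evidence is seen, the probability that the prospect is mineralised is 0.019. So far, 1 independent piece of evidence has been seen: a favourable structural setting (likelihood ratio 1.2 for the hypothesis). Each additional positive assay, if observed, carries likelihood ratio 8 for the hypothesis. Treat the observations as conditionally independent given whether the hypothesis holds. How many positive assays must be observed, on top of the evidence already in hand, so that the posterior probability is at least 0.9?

3

Prior odds = 0.019/0.981 = 19/981.
Bayes factor of the evidence already in hand = 1.2.
Odds after that evidence = (19/981) × 1.2 = 38/1635.
Target odds = 0.9/0.1 = 9.
Need 8ⁿ ≥ 9 ÷ (38/1635) = 14715/38.
8² = 64 falls short of 14715/38 but 8³ = 512 reaches it, so n = 3.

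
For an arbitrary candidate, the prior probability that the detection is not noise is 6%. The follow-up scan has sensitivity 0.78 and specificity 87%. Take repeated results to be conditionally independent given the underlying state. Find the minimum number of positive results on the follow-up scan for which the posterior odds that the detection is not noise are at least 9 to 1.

Prior odds: 0.06 ÷ 0.94 = 3/47.
False-positive rate = 1 − 0.87 = 0.13; likelihood ratio of a positive = 0.78/0.13 = 6.
Target odds = 9.
Require 6ⁿ ≥ 9 ÷ (3/47) = 141.
6² = 36 falls short of 141 but 6³ = 216 reaches it, so n = 3.

3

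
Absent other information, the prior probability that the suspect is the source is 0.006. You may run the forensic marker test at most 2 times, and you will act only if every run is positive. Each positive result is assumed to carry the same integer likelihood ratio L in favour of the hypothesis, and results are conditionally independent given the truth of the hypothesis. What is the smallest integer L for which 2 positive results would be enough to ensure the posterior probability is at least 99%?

Prior odds = 0.006/0.994 = 3/497.
Target odds = 0.99/0.01 = 99.
Need L² ≥ 99 ÷ (3/497) = 16401.
128² = 16384 < 16401 ≤ 16641 = 129², so L = 129.

129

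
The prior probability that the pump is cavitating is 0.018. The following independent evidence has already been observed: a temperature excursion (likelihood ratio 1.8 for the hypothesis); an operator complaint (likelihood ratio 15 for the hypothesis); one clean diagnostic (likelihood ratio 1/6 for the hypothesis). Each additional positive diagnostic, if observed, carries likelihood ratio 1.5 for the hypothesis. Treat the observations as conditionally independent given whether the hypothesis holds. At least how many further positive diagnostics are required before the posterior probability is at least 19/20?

Prior odds = 0.018/0.982 = 9/491.
Combined Bayes factor of the evidence already in hand = 1.8 × 15 × (1/6) = 4.5.
Odds after that evidence = (9/491) × 4.5 = 81/982.
Target odds = 0.95/0.05 = 19.
Need 1.5ⁿ ≥ 19 ÷ (81/982) = 18658/81.
1.5¹³ = 1594323/8192 falls short of 18658/81 but 1.5¹⁴ = 4782969/16384 reaches it, so n = 14.

14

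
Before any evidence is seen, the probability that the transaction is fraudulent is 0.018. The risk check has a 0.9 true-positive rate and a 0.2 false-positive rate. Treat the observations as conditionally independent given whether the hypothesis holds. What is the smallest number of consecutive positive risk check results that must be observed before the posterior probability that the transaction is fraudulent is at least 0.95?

Prior odds = 0.018/0.982 = 9/491.
Likelihood ratio of a positive result = 0.9/0.2 = 4.5.
Target odds: 0.95 ÷ 0.05 = 19.
Need (9/491) × 4.5ⁿ ≥ 19, i.e. 4.5ⁿ ≥ 9329/9.
4.5⁴ = 410.0625 falls short of 9329/9 but 4.5⁵ = 1845.28125 reaches it, so n = 5.

5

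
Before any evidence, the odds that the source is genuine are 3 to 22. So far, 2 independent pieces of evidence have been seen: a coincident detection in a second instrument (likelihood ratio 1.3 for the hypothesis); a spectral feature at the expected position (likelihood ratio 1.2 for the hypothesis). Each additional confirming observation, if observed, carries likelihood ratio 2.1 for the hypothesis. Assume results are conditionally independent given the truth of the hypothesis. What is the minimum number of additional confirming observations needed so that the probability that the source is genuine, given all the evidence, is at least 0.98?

8

Prior odds = 3/22.
Combined Bayes factor of the evidence already in hand = 1.3 × 1.2 = 1.56.
Odds after that evidence = (3/22) × 1.56 = 117/550.
Target odds = 0.98/0.02 = 49.
Need 2.1ⁿ ≥ 49 ÷ (117/550) = 26950/117.
2.1⁷ ≈180.109 falls short of 26950/117 but 2.1⁸ ≈378.229 reaches it, so n = 8.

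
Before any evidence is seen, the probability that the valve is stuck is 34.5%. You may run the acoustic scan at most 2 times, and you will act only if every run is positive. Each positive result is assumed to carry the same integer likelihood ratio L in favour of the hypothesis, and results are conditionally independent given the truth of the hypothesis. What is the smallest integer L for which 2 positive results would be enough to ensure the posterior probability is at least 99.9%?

44

Prior odds = 0.345/0.655 = 69/131.
Target odds = 0.999/0.001 = 999.
Need L² ≥ 999 ÷ (69/131) = 43623/23.
43² = 1849 < 43623/23 ≤ 1936 = 44², so L = 44.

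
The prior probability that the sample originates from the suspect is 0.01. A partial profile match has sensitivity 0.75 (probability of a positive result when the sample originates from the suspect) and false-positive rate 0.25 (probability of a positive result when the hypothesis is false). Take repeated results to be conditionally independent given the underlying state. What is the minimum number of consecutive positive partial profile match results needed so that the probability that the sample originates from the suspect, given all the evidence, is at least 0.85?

Prior odds = 0.01/0.99 = 1/99.
Likelihood ratio of a positive result = 0.75/0.25 = 3.
Target odds: 0.85 ÷ 0.15 = 17/3.
Need (1/99) × 3ⁿ ≥ 17/3, i.e. 3ⁿ ≥ 561.
3⁵ = 243 falls short of 561 but 3⁶ = 729 reaches it, so n = 6.

6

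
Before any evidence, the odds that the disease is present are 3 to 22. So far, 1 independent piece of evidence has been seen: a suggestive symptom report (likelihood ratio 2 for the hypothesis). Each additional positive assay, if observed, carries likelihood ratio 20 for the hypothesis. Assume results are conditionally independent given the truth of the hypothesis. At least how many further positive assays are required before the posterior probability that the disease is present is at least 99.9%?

3

Prior odds = 3/22.
Bayes factor of the evidence already in hand = 2.
Odds after that evidence = (3/22) × 2 = 3/11.
Target odds = 0.999/0.001 = 999.
Need 20ⁿ ≥ 999 ÷ (3/11) = 3663.
20² = 400 falls short of 3663 but 20³ = 8000 reaches it, so n = 3.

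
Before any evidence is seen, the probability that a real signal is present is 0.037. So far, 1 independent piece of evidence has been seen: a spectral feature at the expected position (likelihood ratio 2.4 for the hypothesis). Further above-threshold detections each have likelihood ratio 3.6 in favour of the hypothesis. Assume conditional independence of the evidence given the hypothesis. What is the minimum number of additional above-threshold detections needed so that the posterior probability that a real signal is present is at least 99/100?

Prior odds = 0.037/0.963 = 37/963.
Bayes factor of the evidence already in hand = 2.4.
Odds after that evidence = (37/963) × 2.4 = 148/1605.
Target odds = 0.99/0.01 = 99.
Need 3.6ⁿ ≥ 99 ÷ (148/1605) = 158895/148.
3.6⁵ = 604.66176 falls short of 158895/148 but 3.6⁶ = 34012224/15625 reaches it, so n = 6.

6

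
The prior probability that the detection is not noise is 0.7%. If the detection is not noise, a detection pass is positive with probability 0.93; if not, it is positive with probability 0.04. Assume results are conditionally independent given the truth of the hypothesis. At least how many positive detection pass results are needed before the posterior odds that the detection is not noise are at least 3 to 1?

Prior odds = 0.007/0.993 = 7/993.
Likelihood ratio of a positive = 0.93/0.04 = 23.25.
Target odds = 3.
Require 23.25ⁿ ≥ 3 ÷ (7/993) = 2979/7.
23.25¹ = 23.25 falls short of 2979/7 but 23.25² = 540.5625 reaches it, so n = 2.

2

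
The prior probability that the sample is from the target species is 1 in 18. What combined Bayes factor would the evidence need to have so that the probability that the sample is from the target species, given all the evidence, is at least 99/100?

1683

Prior odds = (1/18)/(17/18) = 1/17.
Target odds = 0.99/0.01 = 99.
Required Bayes factor = 99 ÷ (1/17) = 1683.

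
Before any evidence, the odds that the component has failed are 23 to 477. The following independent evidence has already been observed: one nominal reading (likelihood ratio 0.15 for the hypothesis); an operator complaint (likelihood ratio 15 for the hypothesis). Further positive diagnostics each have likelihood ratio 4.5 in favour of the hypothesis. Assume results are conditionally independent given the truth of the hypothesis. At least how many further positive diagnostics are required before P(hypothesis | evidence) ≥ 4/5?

Prior odds = 23/477.
Combined Bayes factor of the evidence already in hand = 0.15 × 15 = 2.25.
Odds after that evidence = (23/477) × 2.25 = 23/212.
Target odds = 0.8/0.2 = 4.
Need 4.5ⁿ ≥ 4 ÷ (23/212) = 848/23.
4.5² = 20.25 falls short of 848/23 but 4.5³ = 91.125 reaches it, so n = 3.

3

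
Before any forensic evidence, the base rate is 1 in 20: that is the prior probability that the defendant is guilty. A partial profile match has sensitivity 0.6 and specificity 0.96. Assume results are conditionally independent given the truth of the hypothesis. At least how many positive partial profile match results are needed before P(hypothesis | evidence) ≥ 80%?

Prior odds = 0.05/0.95 = 1/19.
False-positive rate = 1 − 0.96 = 0.04; likelihood ratio of a positive = 0.6/0.04 = 15.
Target odds: 0.8 ÷ 0.2 = 4.
Require 15ⁿ ≥ 4 ÷ (1/19) = 76.
15¹ = 15 falls short of 76 but 15² = 225 reaches it, so n = 2.

2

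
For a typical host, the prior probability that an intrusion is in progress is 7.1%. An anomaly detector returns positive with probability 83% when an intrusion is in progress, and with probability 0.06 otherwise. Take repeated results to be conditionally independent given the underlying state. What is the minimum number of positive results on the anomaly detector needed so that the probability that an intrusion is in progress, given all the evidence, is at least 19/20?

Prior odds = 0.071/0.929 = 71/929.
Likelihood ratio of a positive result = 0.83/0.06 = 83/6.
Target posterior odds = 0.95/0.05 = 19.
Need (71/929) × (83/6)ⁿ ≥ 19, i.e. (83/6)ⁿ ≥ 17651/71.
(83/6)² = 6889/36 falls short of 17651/71 but (83/6)³ = 571787/216 reaches it, so n = 3.

3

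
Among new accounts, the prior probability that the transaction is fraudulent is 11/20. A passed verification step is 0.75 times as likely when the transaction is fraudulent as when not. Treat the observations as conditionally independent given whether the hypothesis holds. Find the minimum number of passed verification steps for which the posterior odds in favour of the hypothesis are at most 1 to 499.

23

Prior odds = 0.55/0.45 = 11/9.
Likelihood ratio per passed verification step = 0.75.
Target odds = 1/499.
Need (11/9) × 0.75ⁿ ≤ 1/499, i.e. 0.75ⁿ ≤ 9/5489.
0.75²² ≈0.00178381 is still above 9/5489 but 0.75²³ ≈0.00133786 is at or below it, so n = 23.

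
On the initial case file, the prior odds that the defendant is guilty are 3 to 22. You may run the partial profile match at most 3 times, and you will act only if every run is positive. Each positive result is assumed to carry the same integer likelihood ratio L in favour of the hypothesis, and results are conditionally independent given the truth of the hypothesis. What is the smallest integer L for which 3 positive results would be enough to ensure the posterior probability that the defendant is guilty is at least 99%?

9

Prior odds = 3/22.
Target odds = 0.99/0.01 = 99.
Need L³ ≥ 99 ÷ (3/22) = 726.
8³ = 512 < 726 ≤ 729 = 9³, so L = 9.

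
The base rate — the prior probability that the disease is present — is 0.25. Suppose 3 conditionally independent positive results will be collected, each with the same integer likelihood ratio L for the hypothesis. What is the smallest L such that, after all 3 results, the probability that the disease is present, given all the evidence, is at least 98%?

Prior odds = 0.25/0.75 = 1/3.
Target odds = 0.98/0.02 = 49.
Need L³ ≥ 49 ÷ (1/3) = 147.
5³ = 125 < 147 ≤ 216 = 6³, so L = 6.

6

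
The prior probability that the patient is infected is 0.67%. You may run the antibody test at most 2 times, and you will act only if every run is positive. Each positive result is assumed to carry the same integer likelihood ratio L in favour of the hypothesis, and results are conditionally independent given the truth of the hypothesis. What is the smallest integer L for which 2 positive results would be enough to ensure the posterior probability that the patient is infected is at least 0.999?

385

Prior odds = 0.0067/0.9933 = 67/9933.
Target odds = 0.999/0.001 = 999.
Need L² ≥ 999 ÷ (67/9933) = 9923067/67.
384² = 147456 < 9923067/67 ≤ 148225 = 385², so L = 385.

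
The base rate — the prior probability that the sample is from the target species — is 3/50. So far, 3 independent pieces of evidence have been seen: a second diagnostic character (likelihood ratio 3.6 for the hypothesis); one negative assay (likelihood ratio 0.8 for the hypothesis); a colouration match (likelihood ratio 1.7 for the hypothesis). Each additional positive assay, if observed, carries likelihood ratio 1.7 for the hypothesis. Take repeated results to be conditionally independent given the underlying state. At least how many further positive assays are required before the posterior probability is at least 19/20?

Prior odds = 0.06/0.94 = 3/47.
Combined Bayes factor of the evidence already in hand = 3.6 × 0.8 × 1.7 = 4.896.
Odds after that evidence = (3/47) × 4.896 = 1836/5875.
Target odds = 0.95/0.05 = 19.
Need 1.7ⁿ ≥ 19 ÷ (1836/5875) = 111625/1836.
1.7⁷ = 410338673/10000000 falls short of 111625/1836 but 1.7⁸ ≈69.7576 reaches it, so n = 8.

8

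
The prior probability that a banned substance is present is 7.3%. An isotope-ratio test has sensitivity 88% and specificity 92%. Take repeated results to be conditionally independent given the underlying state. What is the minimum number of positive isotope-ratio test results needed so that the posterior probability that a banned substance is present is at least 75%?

Prior odds = 0.073/0.927 = 73/927.
False-positive rate = 1 − 0.92 = 0.08; likelihood ratio of a positive = 0.88/0.08 = 11.
Target posterior odds = 0.75/0.25 = 3.
Require 11ⁿ ≥ 3 ÷ (73/927) = 2781/73.
11¹ = 11 falls short of 2781/73 but 11² = 121 reaches it, so n = 2.

2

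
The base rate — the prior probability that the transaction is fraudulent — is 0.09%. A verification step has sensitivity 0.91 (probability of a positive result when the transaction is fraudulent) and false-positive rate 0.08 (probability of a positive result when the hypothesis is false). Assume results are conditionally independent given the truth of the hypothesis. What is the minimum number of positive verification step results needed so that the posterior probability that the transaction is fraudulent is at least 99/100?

5

Prior odds: 0.0009 ÷ 0.9991 = 9/9991.
Likelihood ratio of a positive result = 0.91/0.08 = 11.375.
Target odds: 0.99 ÷ 0.01 = 99.
Require 11.375ⁿ ≥ 99 ÷ (9/9991) = 109901.
11.375⁴ = 68574961/4096 falls short of 109901 but 11.375⁵ ≈190439 reaches it, so n = 5.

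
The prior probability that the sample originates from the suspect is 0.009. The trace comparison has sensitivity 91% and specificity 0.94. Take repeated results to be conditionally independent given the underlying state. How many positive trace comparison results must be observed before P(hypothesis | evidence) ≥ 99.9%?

5

Prior odds: 0.009 ÷ 0.991 = 9/991.
False-positive rate = 1 − 0.94 = 0.06; likelihood ratio of a positive = 0.91/0.06 = 91/6.
Target posterior odds = 0.999/0.001 = 999.
Need (9/991) × (91/6)ⁿ ≥ 999, i.e. (91/6)ⁿ ≥ 110001.
(91/6)⁴ = 68574961/1296 falls short of 110001 but (91/6)⁵ ≈802510 reaches it, so n = 5.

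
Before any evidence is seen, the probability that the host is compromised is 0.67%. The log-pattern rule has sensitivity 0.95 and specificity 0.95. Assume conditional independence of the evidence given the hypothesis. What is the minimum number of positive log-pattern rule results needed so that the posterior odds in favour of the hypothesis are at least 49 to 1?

Prior odds: 0.0067 ÷ 0.9933 = 67/9933.
False-positive rate = 1 − 0.95 = 0.05; likelihood ratio of a positive = 0.95/0.05 = 19.
Target odds = 49.
Need (67/9933) × 19ⁿ ≥ 49, i.e. 19ⁿ ≥ 486717/67.
19³ = 6859 falls short of 486717/67 but 19⁴ = 130321 reaches it, so n = 4.

4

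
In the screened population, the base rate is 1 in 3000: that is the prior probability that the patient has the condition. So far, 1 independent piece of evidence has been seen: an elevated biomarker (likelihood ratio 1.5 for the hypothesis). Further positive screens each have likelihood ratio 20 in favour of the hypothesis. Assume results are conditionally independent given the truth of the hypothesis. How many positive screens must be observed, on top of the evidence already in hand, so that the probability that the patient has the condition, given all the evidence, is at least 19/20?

4

Prior odds = (1/3000)/(2999/3000) = 1/2999.
Bayes factor of the evidence already in hand = 1.5.
Odds after that evidence = (1/2999) × 1.5 = 3/5998.
Target odds = 0.95/0.05 = 19.
Need 20ⁿ ≥ 19 ÷ (3/5998) = 113962/3.
20³ = 8000 falls short of 113962/3 but 20⁴ = 160000 reaches it, so n = 4.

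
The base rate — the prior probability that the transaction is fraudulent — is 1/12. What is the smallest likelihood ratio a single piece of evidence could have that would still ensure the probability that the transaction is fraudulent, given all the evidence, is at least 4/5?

44

Prior odds = (1/12)/(11/12) = 1/11.
Target odds = 0.8/0.2 = 4.
Required Bayes factor = 4 ÷ (1/11) = 44.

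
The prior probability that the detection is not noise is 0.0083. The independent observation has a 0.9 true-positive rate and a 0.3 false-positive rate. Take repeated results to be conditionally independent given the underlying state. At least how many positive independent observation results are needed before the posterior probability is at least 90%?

7

Prior odds = 0.0083/0.9917 = 83/9917.
Likelihood ratio of a positive result = 0.9/0.3 = 3.
Target odds: 0.9 ÷ 0.1 = 9.
Require 3ⁿ ≥ 9 ÷ (83/9917) = 89253/83.
3⁶ = 729 falls short of 89253/83 but 3⁷ = 2187 reaches it, so n = 7.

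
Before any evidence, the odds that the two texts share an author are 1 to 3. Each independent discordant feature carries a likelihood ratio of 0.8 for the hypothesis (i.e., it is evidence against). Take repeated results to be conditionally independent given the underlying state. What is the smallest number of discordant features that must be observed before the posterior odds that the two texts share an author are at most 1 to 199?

Prior odds = 1/3.
Likelihood ratio per discordant feature = 0.8.
Target odds = 1/199.
Require 0.8ⁿ ≤ 1/199 ÷ (1/3) = 3/199.
0.8¹⁸ ≈0.0180144 is still above 3/199 but 0.8¹⁹ ≈0.0144115 is at or below it, so n = 19.

19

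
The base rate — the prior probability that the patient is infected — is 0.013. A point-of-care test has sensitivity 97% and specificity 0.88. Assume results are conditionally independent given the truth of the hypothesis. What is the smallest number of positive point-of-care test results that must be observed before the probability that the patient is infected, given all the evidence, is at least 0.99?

5

Prior odds = 0.013/0.987 = 13/987.
False-positive rate = 1 − 0.88 = 0.12; likelihood ratio of a positive = 0.97/0.12 = 97/12.
Target odds: 0.99 ÷ 0.01 = 99.
Require (97/12)ⁿ ≥ 99 ÷ (13/987) = 97713/13.
(97/12)⁴ = 88529281/20736 falls short of 97713/13 but (97/12)⁵ ≈34510.6 reaches it, so n = 5.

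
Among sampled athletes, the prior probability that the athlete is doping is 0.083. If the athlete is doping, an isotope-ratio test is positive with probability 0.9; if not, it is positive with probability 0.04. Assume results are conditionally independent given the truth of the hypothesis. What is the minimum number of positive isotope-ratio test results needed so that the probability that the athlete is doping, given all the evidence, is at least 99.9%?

Prior odds: 0.083 ÷ 0.917 = 83/917.
Likelihood ratio of a positive = 0.9/0.04 = 22.5.
Target odds: 0.999 ÷ 0.001 = 999.
Need (83/917) × 22.5ⁿ ≥ 999, i.e. 22.5ⁿ ≥ 916083/83.
22.5² = 506.25 falls short of 916083/83 but 22.5³ = 11390.625 reaches it, so n = 3.

3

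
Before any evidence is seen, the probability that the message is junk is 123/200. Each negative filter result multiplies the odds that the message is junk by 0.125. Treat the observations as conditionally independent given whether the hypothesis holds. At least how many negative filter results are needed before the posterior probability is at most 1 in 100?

3

Prior odds: 0.615 ÷ 0.385 = 123/77.
Likelihood ratio per negative filter result = 0.125.
Target odds: 0.01 ÷ 0.99 = 1/99.
Require 0.125ⁿ ≤ 1/99 ÷ (123/77) = 7/1107.
0.125² = 0.015625 is still above 7/1107 but 0.125³ = 0.001953125 is at or below it, so n = 3.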